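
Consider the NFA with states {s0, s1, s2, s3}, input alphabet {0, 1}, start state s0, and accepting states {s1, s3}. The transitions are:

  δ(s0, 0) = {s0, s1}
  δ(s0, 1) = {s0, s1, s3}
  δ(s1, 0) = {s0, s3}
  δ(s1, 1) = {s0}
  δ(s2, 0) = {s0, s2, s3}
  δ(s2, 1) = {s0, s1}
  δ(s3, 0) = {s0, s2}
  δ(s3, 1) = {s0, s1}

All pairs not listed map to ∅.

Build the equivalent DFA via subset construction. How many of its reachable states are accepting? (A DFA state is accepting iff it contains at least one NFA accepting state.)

Start state of the DFA: {s0}.
{s0} --0--> {s0, s1}  [new]
{s0} --1--> {s0, s1, s3}  [new]
{s0, s1} --0--> {s0, s1, s3}  [seen]
{s0, s1} --1--> {s0, s1, s3}  [seen]
{s0, s1, s3} --0--> {s0, s1, s2, s3}  [new]
{s0, s1, s3} --1--> {s0, s1, s3}  [seen]
{s0, s1, s2, s3} --0--> {s0, s1, s2, s3}  [seen]
{s0, s1, s2, s3} --1--> {s0, s1, s3}  [seen]
Reachable DFA states: {s0}, {s0, s1}, {s0, s1, s3}, {s0, s1, s2, s3}.
Accepting DFA states (contain an NFA accepting state): {s0, s1}, {s0, s1, s3}, {s0, s1, s2, s3}.

3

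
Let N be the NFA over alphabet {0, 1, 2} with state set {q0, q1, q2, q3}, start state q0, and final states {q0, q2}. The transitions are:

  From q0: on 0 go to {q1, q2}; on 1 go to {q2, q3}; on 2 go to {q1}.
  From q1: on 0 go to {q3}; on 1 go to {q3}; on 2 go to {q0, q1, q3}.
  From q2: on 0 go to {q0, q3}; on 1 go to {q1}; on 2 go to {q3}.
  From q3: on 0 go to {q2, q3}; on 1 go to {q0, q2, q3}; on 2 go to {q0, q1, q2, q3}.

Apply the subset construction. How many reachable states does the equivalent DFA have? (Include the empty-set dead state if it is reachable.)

11

Start state of the DFA: {q0}.
{q0} --0--> {q1, q2}  [new]
{q0} --1--> {q2, q3}  [new]
{q0} --2--> {q1}  [new]
{q1, q2} --0--> {q0, q3}  [new]
{q1, q2} --1--> {q1, q3}  [new]
{q1, q2} --2--> {q0, q1, q3}  [new]
{q2, q3} --0--> {q0, q2, q3}  [new]
{q2, q3} --1--> {q0, q1, q2, q3}  [new]
{q2, q3} --2--> {q0, q1, q2, q3}  [seen]
{q1} --0--> {q3}  [new]
{q1} --1--> {q3}  [seen]
{q1} --2--> {q0, q1, q3}  [seen]
{q0, q3} --0--> {q1, q2, q3}  [new]
{q0, q3} --1--> {q0, q2, q3}  [seen]
{q0, q3} --2--> {q0, q1, q2, q3}  [seen]
{q1, q3} --0--> {q2, q3}  [seen]
{q1, q3} --1--> {q0, q2, q3}  [seen]
{q1, q3} --2--> {q0, q1, q2, q3}  [seen]
{q0, q1, q3} --0--> {q1, q2, q3}  [seen]
{q0, q1, q3} --1--> {q0, q2, q3}  [seen]
{q0, q1, q3} --2--> {q0, q1, q2, q3}  [seen]
{q0, q2, q3} --0--> {q0, q1, q2, q3}  [seen]
{q0, q2, q3} --1--> {q0, q1, q2, q3}  [seen]
{q0, q2, q3} --2--> {q0, q1, q2, q3}  [seen]
{q0, q1, q2, q3} --0--> {q0, q1, q2, q3}  [seen]
{q0, q1, q2, q3} --1--> {q0, q1, q2, q3}  [seen]
{q0, q1, q2, q3} --2--> {q0, q1, q2, q3}  [seen]
{q3} --0--> {q2, q3}  [seen]
{q3} --1--> {q0, q2, q3}  [seen]
{q3} --2--> {q0, q1, q2, q3}  [seen]
{q1, q2, q3} --0--> {q0, q2, q3}  [seen]
{q1, q2, q3} --1--> {q0, q1, q2, q3}  [seen]
{q1, q2, q3} --2--> {q0, q1, q2, q3}  [seen]
Reachable DFA states: {q0}, {q1, q2}, {q2, q3}, {q1}, {q0, q3}, {q1, q3}, {q0, q1, q3}, {q0, q2, q3}, {q0, q1, q2, q3}, {q3}, {q1, q2, q3}.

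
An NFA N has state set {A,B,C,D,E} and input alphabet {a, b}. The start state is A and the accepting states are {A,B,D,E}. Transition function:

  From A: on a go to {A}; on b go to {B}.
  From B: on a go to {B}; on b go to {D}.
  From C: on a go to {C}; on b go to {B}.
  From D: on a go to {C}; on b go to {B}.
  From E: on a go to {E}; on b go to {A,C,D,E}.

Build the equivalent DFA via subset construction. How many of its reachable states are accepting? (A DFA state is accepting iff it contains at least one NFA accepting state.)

Start state of the DFA: {A}.
{A} --a--> {A}  [seen]
{A} --b--> {B}  [new]
{B} --a--> {B}  [seen]
{B} --b--> {D}  [new]
{D} --a--> {C}  [new]
{D} --b--> {B}  [seen]
{C} --a--> {C}  [seen]
{C} --b--> {B}  [seen]
Reachable DFA states: {A}, {B}, {D}, {C}.
Accepting DFA states (contain an NFA accepting state): {A}, {B}, {D}.

3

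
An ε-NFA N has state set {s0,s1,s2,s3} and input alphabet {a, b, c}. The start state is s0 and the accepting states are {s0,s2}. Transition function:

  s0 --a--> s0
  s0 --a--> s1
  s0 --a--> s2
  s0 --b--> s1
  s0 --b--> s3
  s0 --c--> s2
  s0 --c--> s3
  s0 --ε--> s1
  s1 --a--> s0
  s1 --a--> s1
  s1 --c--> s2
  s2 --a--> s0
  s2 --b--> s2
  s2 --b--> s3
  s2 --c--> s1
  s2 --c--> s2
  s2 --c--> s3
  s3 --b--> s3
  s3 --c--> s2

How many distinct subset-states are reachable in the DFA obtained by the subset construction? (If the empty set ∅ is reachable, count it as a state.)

8

Start state of the DFA: {s0,s1} (ε-closure of the NFA start).
{s0,s1} --a--> {s0,s1,s2}  [new]
{s0,s1} --b--> {s1,s3}  [new]
{s0,s1} --c--> {s2,s3}  [new]
{s0,s1,s2} --a--> {s0,s1,s2}  [seen]
{s0,s1,s2} --b--> {s1,s2,s3}  [new]
{s0,s1,s2} --c--> {s1,s2,s3}  [seen]
{s1,s3} --a--> {s0,s1}  [seen]
{s1,s3} --b--> {s3}  [new]
{s1,s3} --c--> {s2}  [new]
{s2,s3} --a--> {s0,s1}  [seen]
{s2,s3} --b--> {s2,s3}  [seen]
{s2,s3} --c--> {s1,s2,s3}  [seen]
{s1,s2,s3} --a--> {s0,s1}  [seen]
{s1,s2,s3} --b--> {s2,s3}  [seen]
{s1,s2,s3} --c--> {s1,s2,s3}  [seen]
{s3} --a--> ∅  [new]
{s3} --b--> {s3}  [seen]
{s3} --c--> {s2}  [seen]
{s2} --a--> {s0,s1}  [seen]
{s2} --b--> {s2,s3}  [seen]
{s2} --c--> {s1,s2,s3}  [seen]
∅ --a--> ∅  [seen]
∅ --b--> ∅  [seen]
∅ --c--> ∅  [seen]
Reachable DFA states: {s0,s1}, {s0,s1,s2}, {s1,s3}, {s2,s3}, {s1,s2,s3}, {s3}, {s2}, ∅.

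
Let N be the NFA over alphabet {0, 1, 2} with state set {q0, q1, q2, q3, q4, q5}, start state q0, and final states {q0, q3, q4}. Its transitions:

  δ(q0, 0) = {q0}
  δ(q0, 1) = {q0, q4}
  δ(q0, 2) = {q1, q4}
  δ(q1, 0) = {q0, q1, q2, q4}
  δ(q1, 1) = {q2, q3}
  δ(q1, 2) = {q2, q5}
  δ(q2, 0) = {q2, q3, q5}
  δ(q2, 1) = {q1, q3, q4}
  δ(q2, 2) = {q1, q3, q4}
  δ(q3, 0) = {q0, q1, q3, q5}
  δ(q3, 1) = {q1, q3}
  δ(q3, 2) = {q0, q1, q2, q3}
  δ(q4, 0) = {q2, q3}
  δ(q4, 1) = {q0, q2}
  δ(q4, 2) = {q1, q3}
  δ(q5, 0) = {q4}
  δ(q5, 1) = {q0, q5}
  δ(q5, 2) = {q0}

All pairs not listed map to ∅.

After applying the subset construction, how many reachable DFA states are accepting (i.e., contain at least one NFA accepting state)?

Start state of the DFA: {q0}.
{q0} --0--> {q0}  [seen]
{q0} --1--> {q0, q4}  [new]
{q0} --2--> {q1, q4}  [new]
{q0, q4} --0--> {q0, q2, q3}  [new]
{q0, q4} --1--> {q0, q2, q4}  [new]
{q0, q4} --2--> {q1, q3, q4}  [new]
{q1, q4} --0--> {q0, q1, q2, q3, q4}  [new]
{q1, q4} --1--> {q0, q2, q3}  [seen]
{q1, q4} --2--> {q1, q2, q3, q5}  [new]
{q0, q2, q3} --0--> {q0, q1, q2, q3, q5}  [new]
{q0, q2, q3} --1--> {q0, q1, q3, q4}  [new]
{q0, q2, q3} --2--> {q0, q1, q2, q3, q4}  [seen]
{q0, q2, q4} --0--> {q0, q2, q3, q5}  [new]
{q0, q2, q4} --1--> {q0, q1, q2, q3, q4}  [seen]
{q0, q2, q4} --2--> {q1, q3, q4}  [seen]
{q1, q3, q4} --0--> {q0, q1, q2, q3, q4, q5}  [new]
{q1, q3, q4} --1--> {q0, q1, q2, q3}  [new]
{q1, q3, q4} --2--> {q0, q1, q2, q3, q5}  [seen]
{q0, q1, q2, q3, q4} --0--> {q0, q1, q2, q3, q4, q5}  [seen]
{q0, q1, q2, q3, q4} --1--> {q0, q1, q2, q3, q4}  [seen]
{q0, q1, q2, q3, q4} --2--> {q0, q1, q2, q3, q4, q5}  [seen]
{q1, q2, q3, q5} --0--> {q0, q1, q2, q3, q4, q5}  [seen]
{q1, q2, q3, q5} --1--> {q0, q1, q2, q3, q4, q5}  [seen]
{q1, q2, q3, q5} --2--> {q0, q1, q2, q3, q4, q5}  [seen]
{q0, q1, q2, q3, q5} --0--> {q0, q1, q2, q3, q4, q5}  [seen]
{q0, q1, q2, q3, q5} --1--> {q0, q1, q2, q3, q4, q5}  [seen]
{q0, q1, q2, q3, q5} --2--> {q0, q1, q2, q3, q4, q5}  [seen]
{q0, q1, q3, q4} --0--> {q0, q1, q2, q3, q4, q5}  [seen]
{q0, q1, q3, q4} --1--> {q0, q1, q2, q3, q4}  [seen]
{q0, q1, q3, q4} --2--> {q0, q1, q2, q3, q4, q5}  [seen]
{q0, q2, q3, q5} --0--> {q0, q1, q2, q3, q4, q5}  [seen]
{q0, q2, q3, q5} --1--> {q0, q1, q3, q4, q5}  [new]
{q0, q2, q3, q5} --2--> {q0, q1, q2, q3, q4}  [seen]
{q0, q1, q2, q3, q4, q5} --0--> {q0, q1, q2, q3, q4, q5}  [seen]
{q0, q1, q2, q3, q4, q5} --1--> {q0, q1, q2, q3, q4, q5}  [seen]
{q0, q1, q2, q3, q4, q5} --2--> {q0, q1, q2, q3, q4, q5}  [seen]
{q0, q1, q2, q3} --0--> {q0, q1, q2, q3, q4, q5}  [seen]
{q0, q1, q2, q3} --1--> {q0, q1, q2, q3, q4}  [seen]
{q0, q1, q2, q3} --2--> {q0, q1, q2, q3, q4, q5}  [seen]
{q0, q1, q3, q4, q5} --0--> {q0, q1, q2, q3, q4, q5}  [seen]
{q0, q1, q3, q4, q5} --1--> {q0, q1, q2, q3, q4, q5}  [seen]
{q0, q1, q3, q4, q5} --2--> {q0, q1, q2, q3, q4, q5}  [seen]
Reachable DFA states: {q0}, {q0, q4}, {q1, q4}, {q0, q2, q3}, {q0, q2, q4}, {q1, q3, q4}, {q0, q1, q2, q3, q4}, {q1, q2, q3, q5}, {q0, q1, q2, q3, q5}, {q0, q1, q3, q4}, {q0, q2, q3, q5}, {q0, q1, q2, q3, q4, q5}, {q0, q1, q2, q3}, {q0, q1, q3, q4, q5}.
Accepting DFA states (contain an NFA accepting state): {q0}, {q0, q4}, {q1, q4}, {q0, q2, q3}, {q0, q2, q4}, {q1, q3, q4}, {q0, q1, q2, q3, q4}, {q1, q2, q3, q5}, {q0, q1, q2, q3, q5}, {q0, q1, q3, q4}, {q0, q2, q3, q5}, {q0, q1, q2, q3, q4, q5}, {q0, q1, q2, q3}, {q0, q1, q3, q4, q5}.

14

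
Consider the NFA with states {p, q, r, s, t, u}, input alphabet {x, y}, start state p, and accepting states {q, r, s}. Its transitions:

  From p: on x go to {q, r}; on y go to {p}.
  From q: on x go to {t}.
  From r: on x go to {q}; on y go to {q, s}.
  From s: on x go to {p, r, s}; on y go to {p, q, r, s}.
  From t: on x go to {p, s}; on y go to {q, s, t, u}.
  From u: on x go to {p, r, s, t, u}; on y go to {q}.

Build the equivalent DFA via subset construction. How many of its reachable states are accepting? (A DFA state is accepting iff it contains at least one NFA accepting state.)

10

Start state of the DFA: {p}.
{p} --x--> {q, r}  [new]
{p} --y--> {p}  [seen]
{q, r} --x--> {q, t}  [new]
{q, r} --y--> {q, s}  [new]
{q, t} --x--> {p, s, t}  [new]
{q, t} --y--> {q, s, t, u}  [new]
{q, s} --x--> {p, r, s, t}  [new]
{q, s} --y--> {p, q, r, s}  [new]
{p, s, t} --x--> {p, q, r, s}  [seen]
{p, s, t} --y--> {p, q, r, s, t, u}  [new]
{q, s, t, u} --x--> {p, r, s, t, u}  [new]
{q, s, t, u} --y--> {p, q, r, s, t, u}  [seen]
{p, r, s, t} --x--> {p, q, r, s}  [seen]
{p, r, s, t} --y--> {p, q, r, s, t, u}  [seen]
{p, q, r, s} --x--> {p, q, r, s, t}  [new]
{p, q, r, s} --y--> {p, q, r, s}  [seen]
{p, q, r, s, t, u} --x--> {p, q, r, s, t, u}  [seen]
{p, q, r, s, t, u} --y--> {p, q, r, s, t, u}  [seen]
{p, r, s, t, u} --x--> {p, q, r, s, t, u}  [seen]
{p, r, s, t, u} --y--> {p, q, r, s, t, u}  [seen]
{p, q, r, s, t} --x--> {p, q, r, s, t}  [seen]
{p, q, r, s, t} --y--> {p, q, r, s, t, u}  [seen]
Reachable DFA states: {p}, {q, r}, {q, t}, {q, s}, {p, s, t}, {q, s, t, u}, {p, r, s, t}, {p, q, r, s}, {p, q, r, s, t, u}, {p, r, s, t, u}, {p, q, r, s, t}.
Accepting DFA states (contain an NFA accepting state): {q, r}, {q, t}, {q, s}, {p, s, t}, {q, s, t, u}, {p, r, s, t}, {p, q, r, s}, {p, q, r, s, t, u}, {p, r, s, t, u}, {p, q, r, s, t}.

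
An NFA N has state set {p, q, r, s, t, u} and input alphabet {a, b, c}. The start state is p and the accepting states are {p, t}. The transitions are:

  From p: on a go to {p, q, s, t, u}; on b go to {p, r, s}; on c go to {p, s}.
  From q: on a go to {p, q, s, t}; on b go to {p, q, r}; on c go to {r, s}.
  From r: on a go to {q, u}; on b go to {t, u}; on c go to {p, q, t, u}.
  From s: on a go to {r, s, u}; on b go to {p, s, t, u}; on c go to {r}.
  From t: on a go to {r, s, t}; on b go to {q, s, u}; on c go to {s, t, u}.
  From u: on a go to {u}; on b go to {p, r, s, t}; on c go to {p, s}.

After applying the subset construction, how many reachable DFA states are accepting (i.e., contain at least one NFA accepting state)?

Start state of the DFA: {p}.
{p} --a--> {p, q, s, t, u}  [new]
{p} --b--> {p, r, s}  [new]
{p} --c--> {p, s}  [new]
{p, q, s, t, u} --a--> {p, q, r, s, t, u}  [new]
{p, q, s, t, u} --b--> {p, q, r, s, t, u}  [seen]
{p, q, s, t, u} --c--> {p, r, s, t, u}  [new]
{p, r, s} --a--> {p, q, r, s, t, u}  [seen]
{p, r, s} --b--> {p, r, s, t, u}  [seen]
{p, r, s} --c--> {p, q, r, s, t, u}  [seen]
{p, s} --a--> {p, q, r, s, t, u}  [seen]
{p, s} --b--> {p, r, s, t, u}  [seen]
{p, s} --c--> {p, r, s}  [seen]
{p, q, r, s, t, u} --a--> {p, q, r, s, t, u}  [seen]
{p, q, r, s, t, u} --b--> {p, q, r, s, t, u}  [seen]
{p, q, r, s, t, u} --c--> {p, q, r, s, t, u}  [seen]
{p, r, s, t, u} --a--> {p, q, r, s, t, u}  [seen]
{p, r, s, t, u} --b--> {p, q, r, s, t, u}  [seen]
{p, r, s, t, u} --c--> {p, q, r, s, t, u}  [seen]
Reachable DFA states: {p}, {p, q, s, t, u}, {p, r, s}, {p, s}, {p, q, r, s, t, u}, {p, r, s, t, u}.
Accepting DFA states (contain an NFA accepting state): {p}, {p, q, s, t, u}, {p, r, s}, {p, s}, {p, q, r, s, t, u}, {p, r, s, t, u}.

6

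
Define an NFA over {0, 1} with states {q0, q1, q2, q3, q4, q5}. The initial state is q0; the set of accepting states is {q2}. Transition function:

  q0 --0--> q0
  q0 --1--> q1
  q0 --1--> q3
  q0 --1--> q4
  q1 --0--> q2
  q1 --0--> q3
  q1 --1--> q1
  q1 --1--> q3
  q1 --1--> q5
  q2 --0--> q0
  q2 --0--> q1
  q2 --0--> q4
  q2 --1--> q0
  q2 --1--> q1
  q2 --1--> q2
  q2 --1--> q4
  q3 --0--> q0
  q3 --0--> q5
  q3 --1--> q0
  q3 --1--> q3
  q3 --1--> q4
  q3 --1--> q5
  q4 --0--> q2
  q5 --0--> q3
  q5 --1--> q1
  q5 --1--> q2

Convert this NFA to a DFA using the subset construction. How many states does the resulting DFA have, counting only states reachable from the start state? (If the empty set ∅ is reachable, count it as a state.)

5

Start state of the DFA: {q0}.
{q0} --0--> {q0}  [seen]
{q0} --1--> {q1, q3, q4}  [new]
{q1, q3, q4} --0--> {q0, q2, q3, q5}  [new]
{q1, q3, q4} --1--> {q0, q1, q3, q4, q5}  [new]
{q0, q2, q3, q5} --0--> {q0, q1, q3, q4, q5}  [seen]
{q0, q2, q3, q5} --1--> {q0, q1, q2, q3, q4, q5}  [new]
{q0, q1, q3, q4, q5} --0--> {q0, q2, q3, q5}  [seen]
{q0, q1, q3, q4, q5} --1--> {q0, q1, q2, q3, q4, q5}  [seen]
{q0, q1, q2, q3, q4, q5} --0--> {q0, q1, q2, q3, q4, q5}  [seen]
{q0, q1, q2, q3, q4, q5} --1--> {q0, q1, q2, q3, q4, q5}  [seen]
Reachable DFA states: {q0}, {q1, q3, q4}, {q0, q2, q3, q5}, {q0, q1, q3, q4, q5}, {q0, q1, q2, q3, q4, q5}.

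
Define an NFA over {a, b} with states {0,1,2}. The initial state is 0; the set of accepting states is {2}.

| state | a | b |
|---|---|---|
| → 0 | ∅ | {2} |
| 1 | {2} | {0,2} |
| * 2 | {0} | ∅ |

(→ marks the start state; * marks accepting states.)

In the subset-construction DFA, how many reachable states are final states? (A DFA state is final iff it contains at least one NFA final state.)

1

Start state of the DFA: {0}.
{0} --a--> ∅  [new]
{0} --b--> {2}  [new]
∅ --a--> ∅  [seen]
∅ --b--> ∅  [seen]
{2} --a--> {0}  [seen]
{2} --b--> ∅  [seen]
Reachable DFA states: {0}, ∅, {2}.
Accepting DFA states (contain an NFA accepting state): {2}.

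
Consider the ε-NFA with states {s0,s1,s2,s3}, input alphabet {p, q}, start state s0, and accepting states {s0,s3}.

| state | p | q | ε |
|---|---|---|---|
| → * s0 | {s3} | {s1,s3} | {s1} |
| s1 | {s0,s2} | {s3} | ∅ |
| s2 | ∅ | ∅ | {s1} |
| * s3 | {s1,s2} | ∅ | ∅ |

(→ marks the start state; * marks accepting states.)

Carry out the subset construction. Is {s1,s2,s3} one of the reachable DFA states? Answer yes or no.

no

Start state of the DFA: {s0,s1} (ε-closure of the NFA start).
{s0,s1} --p--> {s0,s1,s2,s3}  [new]
{s0,s1} --q--> {s1,s3}  [new]
{s0,s1,s2,s3} --p--> {s0,s1,s2,s3}  [seen]
{s0,s1,s2,s3} --q--> {s1,s3}  [seen]
{s1,s3} --p--> {s0,s1,s2}  [new]
{s1,s3} --q--> {s3}  [new]
{s0,s1,s2} --p--> {s0,s1,s2,s3}  [seen]
{s0,s1,s2} --q--> {s1,s3}  [seen]
{s3} --p--> {s1,s2}  [new]
{s3} --q--> ∅  [new]
{s1,s2} --p--> {s0,s1,s2}  [seen]
{s1,s2} --q--> {s3}  [seen]
∅ --p--> ∅  [seen]
∅ --q--> ∅  [seen]
Reachable DFA states: {s0,s1}, {s0,s1,s2,s3}, {s1,s3}, {s0,s1,s2}, {s3}, {s1,s2}, ∅.
{s1,s2,s3} is not among them.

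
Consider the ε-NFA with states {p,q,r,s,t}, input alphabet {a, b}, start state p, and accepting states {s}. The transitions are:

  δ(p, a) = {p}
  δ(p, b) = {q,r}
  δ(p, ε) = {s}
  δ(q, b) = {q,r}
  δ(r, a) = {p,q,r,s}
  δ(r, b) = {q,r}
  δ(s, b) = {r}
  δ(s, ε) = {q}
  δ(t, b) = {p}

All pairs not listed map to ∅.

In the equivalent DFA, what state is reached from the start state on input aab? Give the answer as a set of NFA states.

Start: {p,q,s}.
δ(p,a) = {p}; δ(q,a) = ∅; δ(s,a) = ∅.
Union: {p}.
ε-closure gives {p,q,s}.
After a: {p,q,s}.
δ(p,a) = {p}; δ(q,a) = ∅; δ(s,a) = ∅.
Union: {p}.
ε-closure gives {p,q,s}.
After a: {p,q,s}.
δ(p,b) = {q,r}; δ(q,b) = {q,r}; δ(s,b) = {r}.
Union: {q,r}.
After b: {q,r}.

{q,r}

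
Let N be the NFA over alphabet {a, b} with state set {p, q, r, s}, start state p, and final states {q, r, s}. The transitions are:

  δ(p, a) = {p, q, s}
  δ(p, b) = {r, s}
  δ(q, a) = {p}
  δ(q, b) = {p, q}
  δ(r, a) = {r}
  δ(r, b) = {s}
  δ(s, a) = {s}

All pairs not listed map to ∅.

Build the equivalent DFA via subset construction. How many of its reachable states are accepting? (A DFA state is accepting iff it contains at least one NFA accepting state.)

Start state of the DFA: {p}.
{p} --a--> {p, q, s}  [new]
{p} --b--> {r, s}  [new]
{p, q, s} --a--> {p, q, s}  [seen]
{p, q, s} --b--> {p, q, r, s}  [new]
{r, s} --a--> {r, s}  [seen]
{r, s} --b--> {s}  [new]
{p, q, r, s} --a--> {p, q, r, s}  [seen]
{p, q, r, s} --b--> {p, q, r, s}  [seen]
{s} --a--> {s}  [seen]
{s} --b--> ∅  [new]
∅ --a--> ∅  [seen]
∅ --b--> ∅  [seen]
Reachable DFA states: {p}, {p, q, s}, {r, s}, {p, q, r, s}, {s}, ∅.
Accepting DFA states (contain an NFA accepting state): {p, q, s}, {r, s}, {p, q, r, s}, {s}.

4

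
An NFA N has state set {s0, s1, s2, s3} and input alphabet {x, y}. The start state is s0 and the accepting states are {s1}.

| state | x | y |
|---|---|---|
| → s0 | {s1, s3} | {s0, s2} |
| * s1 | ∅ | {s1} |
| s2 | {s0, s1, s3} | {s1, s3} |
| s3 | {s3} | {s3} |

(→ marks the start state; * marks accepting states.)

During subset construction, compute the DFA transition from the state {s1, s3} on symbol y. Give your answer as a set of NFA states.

{s1, s3}

δ(s1,y) = {s1}; δ(s3,y) = {s3}.
Union: {s1, s3}.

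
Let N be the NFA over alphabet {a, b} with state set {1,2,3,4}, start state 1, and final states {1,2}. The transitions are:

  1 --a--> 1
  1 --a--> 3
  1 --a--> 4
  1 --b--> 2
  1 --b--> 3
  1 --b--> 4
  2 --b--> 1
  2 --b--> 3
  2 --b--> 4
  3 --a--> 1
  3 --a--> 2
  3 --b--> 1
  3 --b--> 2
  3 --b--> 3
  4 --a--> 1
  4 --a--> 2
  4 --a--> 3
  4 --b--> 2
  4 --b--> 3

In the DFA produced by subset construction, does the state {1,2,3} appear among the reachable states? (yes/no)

yes

Start state of the DFA: {1}.
{1} --a--> {1,3,4}  [new]
{1} --b--> {2,3,4}  [new]
{1,3,4} --a--> {1,2,3,4}  [new]
{1,3,4} --b--> {1,2,3,4}  [seen]
{2,3,4} --a--> {1,2,3}  [new]
{2,3,4} --b--> {1,2,3,4}  [seen]
{1,2,3,4} --a--> {1,2,3,4}  [seen]
{1,2,3,4} --b--> {1,2,3,4}  [seen]
{1,2,3} --a--> {1,2,3,4}  [seen]
{1,2,3} --b--> {1,2,3,4}  [seen]
Reachable DFA states: {1}, {1,3,4}, {2,3,4}, {1,2,3,4}, {1,2,3}.
{1,2,3} is among them.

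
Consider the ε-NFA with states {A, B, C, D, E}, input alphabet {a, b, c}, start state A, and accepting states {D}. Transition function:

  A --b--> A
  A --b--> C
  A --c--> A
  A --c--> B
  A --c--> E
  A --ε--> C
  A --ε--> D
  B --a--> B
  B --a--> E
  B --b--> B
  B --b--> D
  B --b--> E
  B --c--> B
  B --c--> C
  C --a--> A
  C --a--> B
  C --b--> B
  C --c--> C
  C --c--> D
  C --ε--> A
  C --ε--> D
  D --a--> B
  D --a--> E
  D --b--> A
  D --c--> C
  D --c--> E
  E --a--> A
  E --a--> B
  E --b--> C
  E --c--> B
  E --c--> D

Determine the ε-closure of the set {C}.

Begin with {C}.
C →ε {A, D}; add A, D.
ε-closure = {A, C, D}.

{A, C, D}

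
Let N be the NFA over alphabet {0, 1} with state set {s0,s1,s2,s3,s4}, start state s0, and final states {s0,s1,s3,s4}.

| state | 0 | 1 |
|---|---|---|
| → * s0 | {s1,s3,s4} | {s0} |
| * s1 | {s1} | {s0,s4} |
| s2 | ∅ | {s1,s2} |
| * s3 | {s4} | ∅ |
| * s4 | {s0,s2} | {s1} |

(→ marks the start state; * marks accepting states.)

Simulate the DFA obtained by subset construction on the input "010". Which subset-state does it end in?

{s0,s1,s2,s3,s4}

Start: {s0}.
δ(s0,0) = {s1,s3,s4}.
Union: {s1,s3,s4}.
After 0: {s1,s3,s4}.
δ(s1,1) = {s0,s4}; δ(s3,1) = ∅; δ(s4,1) = {s1}.
Union: {s0,s1,s4}.
After 1: {s0,s1,s4}.
δ(s0,0) = {s1,s3,s4}; δ(s1,0) = {s1}; δ(s4,0) = {s0,s2}.
Union: {s0,s1,s2,s3,s4}.
After 0: {s0,s1,s2,s3,s4}.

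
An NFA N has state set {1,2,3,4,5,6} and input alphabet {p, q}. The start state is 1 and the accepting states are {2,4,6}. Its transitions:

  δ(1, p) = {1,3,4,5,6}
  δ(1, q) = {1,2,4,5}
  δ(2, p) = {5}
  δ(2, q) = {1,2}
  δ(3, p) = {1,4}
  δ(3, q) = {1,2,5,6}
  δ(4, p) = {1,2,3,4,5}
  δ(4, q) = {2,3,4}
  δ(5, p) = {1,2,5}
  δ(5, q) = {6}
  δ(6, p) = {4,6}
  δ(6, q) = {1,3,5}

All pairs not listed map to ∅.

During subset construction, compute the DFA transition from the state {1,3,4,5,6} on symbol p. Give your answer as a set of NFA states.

{1,2,3,4,5,6}

δ(1,p) = {1,3,4,5,6}; δ(3,p) = {1,4}; δ(4,p) = {1,2,3,4,5}; δ(5,p) = {1,2,5}; δ(6,p) = {4,6}.
Union: {1,2,3,4,5,6}.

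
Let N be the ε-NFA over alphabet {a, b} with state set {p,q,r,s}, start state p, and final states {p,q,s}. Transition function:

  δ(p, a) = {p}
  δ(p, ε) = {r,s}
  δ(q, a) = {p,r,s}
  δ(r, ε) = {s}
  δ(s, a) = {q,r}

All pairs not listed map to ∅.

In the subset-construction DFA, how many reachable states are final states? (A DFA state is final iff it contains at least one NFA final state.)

Start state of the DFA: {p,r,s} (ε-closure of the NFA start).
{p,r,s} --a--> {p,q,r,s}  [new]
{p,r,s} --b--> ∅  [new]
{p,q,r,s} --a--> {p,q,r,s}  [seen]
{p,q,r,s} --b--> ∅  [seen]
∅ --a--> ∅  [seen]
∅ --b--> ∅  [seen]
Reachable DFA states: {p,r,s}, {p,q,r,s}, ∅.
Accepting DFA states (contain an NFA accepting state): {p,r,s}, {p,q,r,s}.

2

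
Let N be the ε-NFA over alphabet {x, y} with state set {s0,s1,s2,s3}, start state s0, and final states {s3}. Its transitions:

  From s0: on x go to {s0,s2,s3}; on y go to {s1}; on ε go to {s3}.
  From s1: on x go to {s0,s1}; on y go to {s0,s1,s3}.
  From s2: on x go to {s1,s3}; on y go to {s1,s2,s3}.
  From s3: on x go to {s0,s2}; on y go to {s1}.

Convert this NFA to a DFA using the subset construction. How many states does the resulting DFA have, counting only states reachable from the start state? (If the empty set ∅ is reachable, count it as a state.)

6

Start state of the DFA: {s0,s3} (ε-closure of the NFA start).
{s0,s3} --x--> {s0,s2,s3}  [new]
{s0,s3} --y--> {s1}  [new]
{s0,s2,s3} --x--> {s0,s1,s2,s3}  [new]
{s0,s2,s3} --y--> {s1,s2,s3}  [new]
{s1} --x--> {s0,s1,s3}  [new]
{s1} --y--> {s0,s1,s3}  [seen]
{s0,s1,s2,s3} --x--> {s0,s1,s2,s3}  [seen]
{s0,s1,s2,s3} --y--> {s0,s1,s2,s3}  [seen]
{s1,s2,s3} --x--> {s0,s1,s2,s3}  [seen]
{s1,s2,s3} --y--> {s0,s1,s2,s3}  [seen]
{s0,s1,s3} --x--> {s0,s1,s2,s3}  [seen]
{s0,s1,s3} --y--> {s0,s1,s3}  [seen]
Reachable DFA states: {s0,s3}, {s0,s2,s3}, {s1}, {s0,s1,s2,s3}, {s1,s2,s3}, {s0,s1,s3}.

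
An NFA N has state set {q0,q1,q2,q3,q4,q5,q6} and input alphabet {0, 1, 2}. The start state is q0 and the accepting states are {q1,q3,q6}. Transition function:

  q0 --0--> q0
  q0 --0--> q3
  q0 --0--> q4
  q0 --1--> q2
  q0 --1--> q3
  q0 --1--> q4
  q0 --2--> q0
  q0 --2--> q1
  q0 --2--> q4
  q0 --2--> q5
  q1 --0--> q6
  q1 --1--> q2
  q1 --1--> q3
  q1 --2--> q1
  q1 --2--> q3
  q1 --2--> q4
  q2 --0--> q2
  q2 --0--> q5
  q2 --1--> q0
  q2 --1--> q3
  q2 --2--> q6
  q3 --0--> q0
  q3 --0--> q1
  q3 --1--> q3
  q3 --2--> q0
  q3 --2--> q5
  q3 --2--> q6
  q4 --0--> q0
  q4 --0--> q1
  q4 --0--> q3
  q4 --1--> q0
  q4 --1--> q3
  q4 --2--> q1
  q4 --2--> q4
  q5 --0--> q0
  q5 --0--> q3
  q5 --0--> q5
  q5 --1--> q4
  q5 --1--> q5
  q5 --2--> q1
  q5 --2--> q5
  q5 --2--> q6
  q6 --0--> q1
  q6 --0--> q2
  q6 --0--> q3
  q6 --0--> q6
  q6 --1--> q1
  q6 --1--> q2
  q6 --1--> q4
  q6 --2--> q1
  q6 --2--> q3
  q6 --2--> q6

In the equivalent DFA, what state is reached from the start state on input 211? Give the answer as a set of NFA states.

Start: {q0}.
δ(q0,2) = {q0,q1,q4,q5}.
Union: {q0,q1,q4,q5}.
After 2: {q0,q1,q4,q5}.
δ(q0,1) = {q2,q3,q4}; δ(q1,1) = {q2,q3}; δ(q4,1) = {q0,q3}; δ(q5,1) = {q4,q5}.
Union: {q0,q2,q3,q4,q5}.
After 1: {q0,q2,q3,q4,q5}.
δ(q0,1) = {q2,q3,q4}; δ(q2,1) = {q0,q3}; δ(q3,1) = {q3}; δ(q4,1) = {q0,q3}; δ(q5,1) = {q4,q5}.
Union: {q0,q2,q3,q4,q5}.
After 1: {q0,q2,q3,q4,q5}.

{q0,q2,q3,q4,q5}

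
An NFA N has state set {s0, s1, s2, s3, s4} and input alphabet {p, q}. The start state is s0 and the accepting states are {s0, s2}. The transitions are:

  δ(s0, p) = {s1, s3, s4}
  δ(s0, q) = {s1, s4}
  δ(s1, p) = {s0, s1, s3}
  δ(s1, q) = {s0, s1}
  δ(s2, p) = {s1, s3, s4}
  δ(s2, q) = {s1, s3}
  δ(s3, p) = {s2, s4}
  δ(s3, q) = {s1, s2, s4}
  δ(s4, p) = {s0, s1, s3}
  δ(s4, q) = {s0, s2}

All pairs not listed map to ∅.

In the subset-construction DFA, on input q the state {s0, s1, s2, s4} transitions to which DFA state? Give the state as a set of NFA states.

δ(s0,q) = {s1, s4}; δ(s1,q) = {s0, s1}; δ(s2,q) = {s1, s3}; δ(s4,q) = {s0, s2}.
Union: {s0, s1, s2, s3, s4}.

{s0, s1, s2, s3, s4}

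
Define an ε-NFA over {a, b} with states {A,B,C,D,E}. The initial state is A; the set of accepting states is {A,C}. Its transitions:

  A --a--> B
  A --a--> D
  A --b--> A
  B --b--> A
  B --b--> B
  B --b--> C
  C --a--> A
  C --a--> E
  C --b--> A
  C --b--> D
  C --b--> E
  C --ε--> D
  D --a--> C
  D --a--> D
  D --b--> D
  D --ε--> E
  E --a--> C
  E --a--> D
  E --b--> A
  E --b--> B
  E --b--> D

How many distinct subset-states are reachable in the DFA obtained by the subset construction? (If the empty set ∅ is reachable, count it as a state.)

7

Start state of the DFA: {A} (ε-closure of the NFA start).
{A} --a--> {B,D,E}  [new]
{A} --b--> {A}  [seen]
{B,D,E} --a--> {C,D,E}  [new]
{B,D,E} --b--> {A,B,C,D,E}  [new]
{C,D,E} --a--> {A,C,D,E}  [new]
{C,D,E} --b--> {A,B,D,E}  [new]
{A,B,C,D,E} --a--> {A,B,C,D,E}  [seen]
{A,B,C,D,E} --b--> {A,B,C,D,E}  [seen]
{A,C,D,E} --a--> {A,B,C,D,E}  [seen]
{A,C,D,E} --b--> {A,B,D,E}  [seen]
{A,B,D,E} --a--> {B,C,D,E}  [new]
{A,B,D,E} --b--> {A,B,C,D,E}  [seen]
{B,C,D,E} --a--> {A,C,D,E}  [seen]
{B,C,D,E} --b--> {A,B,C,D,E}  [seen]
Reachable DFA states: {A}, {B,D,E}, {C,D,E}, {A,B,C,D,E}, {A,C,D,E}, {A,B,D,E}, {B,C,D,E}.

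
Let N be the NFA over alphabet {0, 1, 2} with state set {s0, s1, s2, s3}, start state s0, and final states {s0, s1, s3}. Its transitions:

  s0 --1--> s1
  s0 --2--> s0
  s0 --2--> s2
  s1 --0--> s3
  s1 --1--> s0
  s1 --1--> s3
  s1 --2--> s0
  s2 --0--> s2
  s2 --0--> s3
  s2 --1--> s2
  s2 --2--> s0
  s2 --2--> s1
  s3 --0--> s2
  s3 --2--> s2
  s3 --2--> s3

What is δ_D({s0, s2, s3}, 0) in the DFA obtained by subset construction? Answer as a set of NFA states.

δ(s0,0) = ∅; δ(s2,0) = {s2, s3}; δ(s3,0) = {s2}.
Union: {s2, s3}.

{s2, s3}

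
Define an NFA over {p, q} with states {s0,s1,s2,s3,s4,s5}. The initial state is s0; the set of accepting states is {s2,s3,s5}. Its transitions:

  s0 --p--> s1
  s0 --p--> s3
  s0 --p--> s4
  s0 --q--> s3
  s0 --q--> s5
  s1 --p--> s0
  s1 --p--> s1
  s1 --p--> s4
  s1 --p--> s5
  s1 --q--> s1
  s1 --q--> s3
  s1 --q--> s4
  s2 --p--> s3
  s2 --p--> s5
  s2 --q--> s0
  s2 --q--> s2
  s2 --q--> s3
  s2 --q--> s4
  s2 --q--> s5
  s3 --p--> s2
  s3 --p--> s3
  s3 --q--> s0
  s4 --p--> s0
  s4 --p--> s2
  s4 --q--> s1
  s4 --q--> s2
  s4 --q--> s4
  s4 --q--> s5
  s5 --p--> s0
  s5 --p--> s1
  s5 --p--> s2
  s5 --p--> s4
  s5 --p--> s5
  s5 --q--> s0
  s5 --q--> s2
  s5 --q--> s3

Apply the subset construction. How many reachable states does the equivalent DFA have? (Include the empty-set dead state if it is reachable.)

7

Start state of the DFA: {s0}.
{s0} --p--> {s1,s3,s4}  [new]
{s0} --q--> {s3,s5}  [new]
{s1,s3,s4} --p--> {s0,s1,s2,s3,s4,s5}  [new]
{s1,s3,s4} --q--> {s0,s1,s2,s3,s4,s5}  [seen]
{s3,s5} --p--> {s0,s1,s2,s3,s4,s5}  [seen]
{s3,s5} --q--> {s0,s2,s3}  [new]
{s0,s1,s2,s3,s4,s5} --p--> {s0,s1,s2,s3,s4,s5}  [seen]
{s0,s1,s2,s3,s4,s5} --q--> {s0,s1,s2,s3,s4,s5}  [seen]
{s0,s2,s3} --p--> {s1,s2,s3,s4,s5}  [new]
{s0,s2,s3} --q--> {s0,s2,s3,s4,s5}  [new]
{s1,s2,s3,s4,s5} --p--> {s0,s1,s2,s3,s4,s5}  [seen]
{s1,s2,s3,s4,s5} --q--> {s0,s1,s2,s3,s4,s5}  [seen]
{s0,s2,s3,s4,s5} --p--> {s0,s1,s2,s3,s4,s5}  [seen]
{s0,s2,s3,s4,s5} --q--> {s0,s1,s2,s3,s4,s5}  [seen]
Reachable DFA states: {s0}, {s1,s3,s4}, {s3,s5}, {s0,s1,s2,s3,s4,s5}, {s0,s2,s3}, {s1,s2,s3,s4,s5}, {s0,s2,s3,s4,s5}.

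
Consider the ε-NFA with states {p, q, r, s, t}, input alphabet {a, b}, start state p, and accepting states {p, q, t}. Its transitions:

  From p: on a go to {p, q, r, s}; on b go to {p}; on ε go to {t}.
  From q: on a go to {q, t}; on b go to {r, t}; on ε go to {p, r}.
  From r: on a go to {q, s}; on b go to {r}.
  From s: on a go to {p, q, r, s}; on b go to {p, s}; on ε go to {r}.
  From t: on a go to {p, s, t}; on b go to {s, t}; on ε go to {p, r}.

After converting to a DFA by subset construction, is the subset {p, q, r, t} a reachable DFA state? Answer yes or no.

no

Start state of the DFA: {p, r, t} (ε-closure of the NFA start).
{p, r, t} --a--> {p, q, r, s, t}  [new]
{p, r, t} --b--> {p, r, s, t}  [new]
{p, q, r, s, t} --a--> {p, q, r, s, t}  [seen]
{p, q, r, s, t} --b--> {p, r, s, t}  [seen]
{p, r, s, t} --a--> {p, q, r, s, t}  [seen]
{p, r, s, t} --b--> {p, r, s, t}  [seen]
Reachable DFA states: {p, r, t}, {p, q, r, s, t}, {p, r, s, t}.
{p, q, r, t} is not among them.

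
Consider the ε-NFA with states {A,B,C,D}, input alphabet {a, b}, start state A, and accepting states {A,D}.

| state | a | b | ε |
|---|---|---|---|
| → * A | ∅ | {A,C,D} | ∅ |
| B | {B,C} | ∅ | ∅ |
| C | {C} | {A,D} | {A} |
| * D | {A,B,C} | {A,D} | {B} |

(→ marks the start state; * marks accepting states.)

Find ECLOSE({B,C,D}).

{A,B,C,D}

Begin with {B,C,D}.
C →ε {A}; add A.
ε-closure = {A,B,C,D}.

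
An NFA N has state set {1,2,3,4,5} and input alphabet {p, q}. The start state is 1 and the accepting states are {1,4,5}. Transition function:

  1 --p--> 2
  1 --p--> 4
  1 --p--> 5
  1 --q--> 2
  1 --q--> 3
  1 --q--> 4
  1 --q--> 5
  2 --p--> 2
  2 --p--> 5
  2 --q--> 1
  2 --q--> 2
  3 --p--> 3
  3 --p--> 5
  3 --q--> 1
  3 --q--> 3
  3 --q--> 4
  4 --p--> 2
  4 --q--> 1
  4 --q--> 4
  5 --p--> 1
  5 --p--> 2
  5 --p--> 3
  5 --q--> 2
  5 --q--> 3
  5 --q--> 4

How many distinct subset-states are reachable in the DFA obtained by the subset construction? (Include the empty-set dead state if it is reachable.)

Start state of the DFA: {1}.
{1} --p--> {2,4,5}  [new]
{1} --q--> {2,3,4,5}  [new]
{2,4,5} --p--> {1,2,3,5}  [new]
{2,4,5} --q--> {1,2,3,4}  [new]
{2,3,4,5} --p--> {1,2,3,5}  [seen]
{2,3,4,5} --q--> {1,2,3,4}  [seen]
{1,2,3,5} --p--> {1,2,3,4,5}  [new]
{1,2,3,5} --q--> {1,2,3,4,5}  [seen]
{1,2,3,4} --p--> {2,3,4,5}  [seen]
{1,2,3,4} --q--> {1,2,3,4,5}  [seen]
{1,2,3,4,5} --p--> {1,2,3,4,5}  [seen]
{1,2,3,4,5} --q--> {1,2,3,4,5}  [seen]
Reachable DFA states: {1}, {2,4,5}, {2,3,4,5}, {1,2,3,5}, {1,2,3,4}, {1,2,3,4,5}.

6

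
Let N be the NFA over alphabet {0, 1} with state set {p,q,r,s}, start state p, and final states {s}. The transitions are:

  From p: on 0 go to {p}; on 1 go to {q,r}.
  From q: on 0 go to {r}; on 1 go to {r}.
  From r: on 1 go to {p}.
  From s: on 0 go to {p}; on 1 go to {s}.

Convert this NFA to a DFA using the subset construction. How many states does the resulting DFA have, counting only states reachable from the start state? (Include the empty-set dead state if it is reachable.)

Start state of the DFA: {p}.
{p} --0--> {p}  [seen]
{p} --1--> {q,r}  [new]
{q,r} --0--> {r}  [new]
{q,r} --1--> {p,r}  [new]
{r} --0--> ∅  [new]
{r} --1--> {p}  [seen]
{p,r} --0--> {p}  [seen]
{p,r} --1--> {p,q,r}  [new]
∅ --0--> ∅  [seen]
∅ --1--> ∅  [seen]
{p,q,r} --0--> {p,r}  [seen]
{p,q,r} --1--> {p,q,r}  [seen]
Reachable DFA states: {p}, {q,r}, {r}, {p,r}, ∅, {p,q,r}.

6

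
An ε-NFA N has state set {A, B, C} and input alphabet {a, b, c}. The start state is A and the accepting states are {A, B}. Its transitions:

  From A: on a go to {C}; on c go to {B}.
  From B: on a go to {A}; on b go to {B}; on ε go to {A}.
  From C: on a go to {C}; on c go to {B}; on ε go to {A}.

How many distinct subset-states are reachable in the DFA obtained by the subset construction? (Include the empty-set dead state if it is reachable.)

4

Start state of the DFA: {A} (ε-closure of the NFA start).
{A} --a--> {A, C}  [new]
{A} --b--> ∅  [new]
{A} --c--> {A, B}  [new]
{A, C} --a--> {A, C}  [seen]
{A, C} --b--> ∅  [seen]
{A, C} --c--> {A, B}  [seen]
∅ --a--> ∅  [seen]
∅ --b--> ∅  [seen]
∅ --c--> ∅  [seen]
{A, B} --a--> {A, C}  [seen]
{A, B} --b--> {A, B}  [seen]
{A, B} --c--> {A, B}  [seen]
Reachable DFA states: {A}, {A, C}, ∅, {A, B}.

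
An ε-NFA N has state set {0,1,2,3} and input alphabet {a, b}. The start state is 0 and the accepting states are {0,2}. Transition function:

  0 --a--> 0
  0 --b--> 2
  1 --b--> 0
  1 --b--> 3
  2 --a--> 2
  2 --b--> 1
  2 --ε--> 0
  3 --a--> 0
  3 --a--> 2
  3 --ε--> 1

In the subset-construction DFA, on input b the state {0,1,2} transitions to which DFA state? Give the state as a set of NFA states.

δ(0,b) = {2}; δ(1,b) = {0,3}; δ(2,b) = {1}.
Union: {0,1,2,3}.

{0,1,2,3}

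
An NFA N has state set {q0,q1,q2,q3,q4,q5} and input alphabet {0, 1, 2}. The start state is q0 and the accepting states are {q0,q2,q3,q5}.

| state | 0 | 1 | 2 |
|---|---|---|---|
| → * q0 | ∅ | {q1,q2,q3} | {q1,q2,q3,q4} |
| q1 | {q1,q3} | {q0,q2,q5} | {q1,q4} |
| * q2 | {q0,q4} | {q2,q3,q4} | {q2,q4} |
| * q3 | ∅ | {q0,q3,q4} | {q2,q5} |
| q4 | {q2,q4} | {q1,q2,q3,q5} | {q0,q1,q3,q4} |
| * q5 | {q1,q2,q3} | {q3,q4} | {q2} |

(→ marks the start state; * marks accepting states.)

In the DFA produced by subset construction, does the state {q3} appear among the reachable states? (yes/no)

no

Start state of the DFA: {q0}.
{q0} --0--> ∅  [new]
{q0} --1--> {q1,q2,q3}  [new]
{q0} --2--> {q1,q2,q3,q4}  [new]
∅ --0--> ∅  [seen]
∅ --1--> ∅  [seen]
∅ --2--> ∅  [seen]
{q1,q2,q3} --0--> {q0,q1,q3,q4}  [new]
{q1,q2,q3} --1--> {q0,q2,q3,q4,q5}  [new]
{q1,q2,q3} --2--> {q1,q2,q4,q5}  [new]
{q1,q2,q3,q4} --0--> {q0,q1,q2,q3,q4}  [new]
{q1,q2,q3,q4} --1--> {q0,q1,q2,q3,q4,q5}  [new]
{q1,q2,q3,q4} --2--> {q0,q1,q2,q3,q4,q5}  [seen]
{q0,q1,q3,q4} --0--> {q1,q2,q3,q4}  [seen]
{q0,q1,q3,q4} --1--> {q0,q1,q2,q3,q4,q5}  [seen]
{q0,q1,q3,q4} --2--> {q0,q1,q2,q3,q4,q5}  [seen]
{q0,q2,q3,q4,q5} --0--> {q0,q1,q2,q3,q4}  [seen]
{q0,q2,q3,q4,q5} --1--> {q0,q1,q2,q3,q4,q5}  [seen]
{q0,q2,q3,q4,q5} --2--> {q0,q1,q2,q3,q4,q5}  [seen]
{q1,q2,q4,q5} --0--> {q0,q1,q2,q3,q4}  [seen]
{q1,q2,q4,q5} --1--> {q0,q1,q2,q3,q4,q5}  [seen]
{q1,q2,q4,q5} --2--> {q0,q1,q2,q3,q4}  [seen]
{q0,q1,q2,q3,q4} --0--> {q0,q1,q2,q3,q4}  [seen]
{q0,q1,q2,q3,q4} --1--> {q0,q1,q2,q3,q4,q5}  [seen]
{q0,q1,q2,q3,q4} --2--> {q0,q1,q2,q3,q4,q5}  [seen]
{q0,q1,q2,q3,q4,q5} --0--> {q0,q1,q2,q3,q4}  [seen]
{q0,q1,q2,q3,q4,q5} --1--> {q0,q1,q2,q3,q4,q5}  [seen]
{q0,q1,q2,q3,q4,q5} --2--> {q0,q1,q2,q3,q4,q5}  [seen]
Reachable DFA states: {q0}, ∅, {q1,q2,q3}, {q1,q2,q3,q4}, {q0,q1,q3,q4}, {q0,q2,q3,q4,q5}, {q1,q2,q4,q5}, {q0,q1,q2,q3,q4}, {q0,q1,q2,q3,q4,q5}.
{q3} is not among them.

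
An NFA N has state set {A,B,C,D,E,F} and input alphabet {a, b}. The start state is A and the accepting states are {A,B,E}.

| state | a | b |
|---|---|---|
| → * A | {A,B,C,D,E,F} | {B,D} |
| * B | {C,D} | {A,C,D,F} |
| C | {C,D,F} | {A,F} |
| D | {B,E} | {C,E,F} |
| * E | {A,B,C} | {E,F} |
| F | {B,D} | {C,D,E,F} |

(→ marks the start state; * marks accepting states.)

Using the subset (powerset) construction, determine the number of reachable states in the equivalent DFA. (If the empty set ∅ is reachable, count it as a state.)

Start state of the DFA: {A}.
{A} --a--> {A,B,C,D,E,F}  [new]
{A} --b--> {B,D}  [new]
{A,B,C,D,E,F} --a--> {A,B,C,D,E,F}  [seen]
{A,B,C,D,E,F} --b--> {A,B,C,D,E,F}  [seen]
{B,D} --a--> {B,C,D,E}  [new]
{B,D} --b--> {A,C,D,E,F}  [new]
{B,C,D,E} --a--> {A,B,C,D,E,F}  [seen]
{B,C,D,E} --b--> {A,C,D,E,F}  [seen]
{A,C,D,E,F} --a--> {A,B,C,D,E,F}  [seen]
{A,C,D,E,F} --b--> {A,B,C,D,E,F}  [seen]
Reachable DFA states: {A}, {A,B,C,D,E,F}, {B,D}, {B,C,D,E}, {A,C,D,E,F}.

5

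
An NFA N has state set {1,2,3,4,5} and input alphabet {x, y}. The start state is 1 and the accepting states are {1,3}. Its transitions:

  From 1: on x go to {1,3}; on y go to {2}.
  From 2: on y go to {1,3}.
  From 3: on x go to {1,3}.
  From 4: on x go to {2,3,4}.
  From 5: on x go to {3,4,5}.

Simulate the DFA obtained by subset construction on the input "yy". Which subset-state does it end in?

Start: {1}.
δ(1,y) = {2}.
Union: {2}.
After y: {2}.
δ(2,y) = {1,3}.
Union: {1,3}.
After y: {1,3}.

{1,3}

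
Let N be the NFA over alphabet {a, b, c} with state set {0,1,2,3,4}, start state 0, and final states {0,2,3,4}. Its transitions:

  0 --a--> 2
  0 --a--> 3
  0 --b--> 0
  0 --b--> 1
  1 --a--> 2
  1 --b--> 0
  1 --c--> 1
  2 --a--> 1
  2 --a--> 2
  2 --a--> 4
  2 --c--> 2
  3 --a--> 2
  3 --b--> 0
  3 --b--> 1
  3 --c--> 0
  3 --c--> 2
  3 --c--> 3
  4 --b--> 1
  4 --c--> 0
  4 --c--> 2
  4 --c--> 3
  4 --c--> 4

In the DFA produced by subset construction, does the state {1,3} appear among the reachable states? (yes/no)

Start state of the DFA: {0}.
{0} --a--> {2,3}  [new]
{0} --b--> {0,1}  [new]
{0} --c--> ∅  [new]
{2,3} --a--> {1,2,4}  [new]
{2,3} --b--> {0,1}  [seen]
{2,3} --c--> {0,2,3}  [new]
{0,1} --a--> {2,3}  [seen]
{0,1} --b--> {0,1}  [seen]
{0,1} --c--> {1}  [new]
∅ --a--> ∅  [seen]
∅ --b--> ∅  [seen]
∅ --c--> ∅  [seen]
{1,2,4} --a--> {1,2,4}  [seen]
{1,2,4} --b--> {0,1}  [seen]
{1,2,4} --c--> {0,1,2,3,4}  [new]
{0,2,3} --a--> {1,2,3,4}  [new]
{0,2,3} --b--> {0,1}  [seen]
{0,2,3} --c--> {0,2,3}  [seen]
{1} --a--> {2}  [new]
{1} --b--> {0}  [seen]
{1} --c--> {1}  [seen]
{0,1,2,3,4} --a--> {1,2,3,4}  [seen]
{0,1,2,3,4} --b--> {0,1}  [seen]
{0,1,2,3,4} --c--> {0,1,2,3,4}  [seen]
{1,2,3,4} --a--> {1,2,4}  [seen]
{1,2,3,4} --b--> {0,1}  [seen]
{1,2,3,4} --c--> {0,1,2,3,4}  [seen]
{2} --a--> {1,2,4}  [seen]
{2} --b--> ∅  [seen]
{2} --c--> {2}  [seen]
Reachable DFA states: {0}, {2,3}, {0,1}, ∅, {1,2,4}, {0,2,3}, {1}, {0,1,2,3,4}, {1,2,3,4}, {2}.
{1,3} is not among them.

no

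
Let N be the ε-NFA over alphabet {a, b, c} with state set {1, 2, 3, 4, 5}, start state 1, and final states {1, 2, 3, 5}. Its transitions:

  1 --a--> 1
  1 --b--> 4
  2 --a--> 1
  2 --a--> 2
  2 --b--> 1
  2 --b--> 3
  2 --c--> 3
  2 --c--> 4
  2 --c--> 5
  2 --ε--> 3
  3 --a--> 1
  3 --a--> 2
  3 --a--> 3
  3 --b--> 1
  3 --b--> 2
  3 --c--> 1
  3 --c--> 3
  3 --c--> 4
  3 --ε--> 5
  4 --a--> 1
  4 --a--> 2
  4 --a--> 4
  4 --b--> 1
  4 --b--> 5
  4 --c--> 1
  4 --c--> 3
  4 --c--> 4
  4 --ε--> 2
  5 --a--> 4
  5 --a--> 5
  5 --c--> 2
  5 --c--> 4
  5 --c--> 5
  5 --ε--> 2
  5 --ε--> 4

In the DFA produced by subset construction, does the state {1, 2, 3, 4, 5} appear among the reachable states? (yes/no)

yes

Start state of the DFA: {1} (ε-closure of the NFA start).
{1} --a--> {1}  [seen]
{1} --b--> {2, 3, 4, 5}  [new]
{1} --c--> ∅  [new]
{2, 3, 4, 5} --a--> {1, 2, 3, 4, 5}  [new]
{2, 3, 4, 5} --b--> {1, 2, 3, 4, 5}  [seen]
{2, 3, 4, 5} --c--> {1, 2, 3, 4, 5}  [seen]
∅ --a--> ∅  [seen]
∅ --b--> ∅  [seen]
∅ --c--> ∅  [seen]
{1, 2, 3, 4, 5} --a--> {1, 2, 3, 4, 5}  [seen]
{1, 2, 3, 4, 5} --b--> {1, 2, 3, 4, 5}  [seen]
{1, 2, 3, 4, 5} --c--> {1, 2, 3, 4, 5}  [seen]
Reachable DFA states: {1}, {2, 3, 4, 5}, ∅, {1, 2, 3, 4, 5}.
{1, 2, 3, 4, 5} is among them.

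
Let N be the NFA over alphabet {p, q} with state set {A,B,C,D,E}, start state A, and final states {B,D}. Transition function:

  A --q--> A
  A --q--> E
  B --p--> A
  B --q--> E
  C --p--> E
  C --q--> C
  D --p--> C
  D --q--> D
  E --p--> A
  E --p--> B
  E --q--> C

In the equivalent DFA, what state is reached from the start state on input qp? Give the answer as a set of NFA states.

{A,B}

Start: {A}.
δ(A,q) = {A,E}.
Union: {A,E}.
After q: {A,E}.
δ(A,p) = ∅; δ(E,p) = {A,B}.
Union: {A,B}.
After p: {A,B}.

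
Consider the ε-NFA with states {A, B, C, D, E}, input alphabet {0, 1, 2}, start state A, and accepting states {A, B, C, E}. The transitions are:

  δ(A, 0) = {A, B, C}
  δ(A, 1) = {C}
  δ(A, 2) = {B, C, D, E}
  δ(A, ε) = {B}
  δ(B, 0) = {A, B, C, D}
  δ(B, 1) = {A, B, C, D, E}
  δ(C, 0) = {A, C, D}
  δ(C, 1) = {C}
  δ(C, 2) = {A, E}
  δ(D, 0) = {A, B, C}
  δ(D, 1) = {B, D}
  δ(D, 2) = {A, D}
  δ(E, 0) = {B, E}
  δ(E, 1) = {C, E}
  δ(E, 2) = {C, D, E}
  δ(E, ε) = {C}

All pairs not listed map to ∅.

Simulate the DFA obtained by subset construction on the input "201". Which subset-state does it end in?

Start: {A, B}.
δ(A,2) = {B, C, D, E}; δ(B,2) = ∅.
Union: {B, C, D, E}.
After 2: {B, C, D, E}.
δ(B,0) = {A, B, C, D}; δ(C,0) = {A, C, D}; δ(D,0) = {A, B, C}; δ(E,0) = {B, E}.
Union: {A, B, C, D, E}.
After 0: {A, B, C, D, E}.
δ(A,1) = {C}; δ(B,1) = {A, B, C, D, E}; δ(C,1) = {C}; δ(D,1) = {B, D}; δ(E,1) = {C, E}.
Union: {A, B, C, D, E}.
After 1: {A, B, C, D, E}.

{A, B, C, D, E}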